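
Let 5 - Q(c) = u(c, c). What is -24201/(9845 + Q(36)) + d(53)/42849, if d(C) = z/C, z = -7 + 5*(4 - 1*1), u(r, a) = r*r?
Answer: -54960329965/19426108338 ≈ -2.8292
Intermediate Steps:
u(r, a) = r²
Q(c) = 5 - c²
z = 8 (z = -7 + 5*(4 - 1) = -7 + 5*3 = -7 + 15 = 8)
d(C) = 8/C
-24201/(9845 + Q(36)) + d(53)/42849 = -24201/(9845 + (5 - 1*36²)) + (8/53)/42849 = -24201/(9845 + (5 - 1*1296)) + (8*(1/53))*(1/42849) = -24201/(9845 + (5 - 1296)) + (8/53)*(1/42849) = -24201/(9845 - 1291) + 8/2270997 = -24201/8554 + 8/2270997 = -54960329965/19426108338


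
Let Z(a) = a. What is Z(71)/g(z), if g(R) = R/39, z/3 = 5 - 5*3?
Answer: -923/10 ≈ -92.300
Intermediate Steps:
z = -30 (z = 3*(5 - 5*3) = 3*(5 - 15) = 3*(-10) = -30)
g(R) = R/39 (g(R) = R*(1/39) = R/39)
Z(71)/g(z) = 71/(((1/39)*(-30))) = 71/(-10/13) = 71*(-13/10) = -923/10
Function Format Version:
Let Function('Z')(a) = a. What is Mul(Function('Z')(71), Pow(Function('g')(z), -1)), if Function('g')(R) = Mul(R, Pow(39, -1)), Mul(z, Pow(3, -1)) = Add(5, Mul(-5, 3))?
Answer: Rational(-923, 10) ≈ -92.300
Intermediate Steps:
z = -30 (z = Mul(3, Add(5, Mul(-5, 3))) = Mul(3, Add(5, -15)) = Mul(3, -10) = -30)
Function('g')(R) = Mul(Rational(1, 39), R) (Function('g')(R) = Mul(R, Rational(1, 39)) = Mul(Rational(1, 39), R))
Mul(Function('Z')(71), Pow(Function('g')(z), -1)) = Mul(71, Pow(Mul(Rational(1, 39), -30), -1)) = Mul(71, Pow(Rational(-10, 13), -1)) = Mul(71, Rational(-13, 10)) = Rational(-923, 10)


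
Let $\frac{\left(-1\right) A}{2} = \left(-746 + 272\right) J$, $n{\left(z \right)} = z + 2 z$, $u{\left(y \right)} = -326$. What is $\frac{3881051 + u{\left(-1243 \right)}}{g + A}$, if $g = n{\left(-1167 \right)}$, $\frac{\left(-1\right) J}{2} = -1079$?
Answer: $\frac{1293575}{680761} \approx 1.9002$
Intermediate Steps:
$J = 2158$ ($J = \left(-2\right) \left(-1079\right) = 2158$)
$n{\left(z \right)} = 3 z$
$g = -3501$ ($g = 3 \left(-1167\right) = -3501$)
$A = 2045784$ ($A = - 2 \left(-746 + 272\right) 2158 = - 2 \left(\left(-474\right) 2158\right) = \left(-2\right) \left(-1022892\right) = 2045784$)
$\frac{3881051 + u{\left(-1243 \right)}}{g + A} = \frac{3881051 - 326}{-3501 + 2045784} = \frac{3880725}{2042283} = 3880725 \cdot \frac{1}{2042283} = \frac{1293575}{680761}$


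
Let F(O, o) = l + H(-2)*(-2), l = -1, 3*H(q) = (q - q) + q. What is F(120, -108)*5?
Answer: 5/3 ≈ 1.6667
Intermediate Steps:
H(q) = q/3 (H(q) = ((q - q) + q)/3 = (0 + q)/3 = q/3)
F(O, o) = 1/3 (F(O, o) = -1 + ((1/3)*(-2))*(-2) = -1 - 2/3*(-2) = -1 + 4/3 = 1/3)
F(120, -108)*5 = (1/3)*5 = 5/3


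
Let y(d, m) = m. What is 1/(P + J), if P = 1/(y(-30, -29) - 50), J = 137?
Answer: 79/10822 ≈ 0.0072999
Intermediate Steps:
P = -1/79 (P = 1/(-29 - 50) = 1/(-79) = -1/79 ≈ -0.012658)
1/(P + J) = 1/(-1/79 + 137) = 1/(10822/79) = 79/10822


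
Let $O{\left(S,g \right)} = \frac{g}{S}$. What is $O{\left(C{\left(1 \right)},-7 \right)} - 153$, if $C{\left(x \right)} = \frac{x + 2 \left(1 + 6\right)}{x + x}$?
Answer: $- \frac{2309}{15} \approx -153.93$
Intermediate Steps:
$C{\left(x \right)} = \frac{14 + x}{2 x}$ ($C{\left(x \right)} = \frac{x + 2 \cdot 7}{2 x} = \left(x + 14\right) \frac{1}{2 x} = \left(14 + x\right) \frac{1}{2 x} = \frac{14 + x}{2 x}$)
$O{\left(C{\left(1 \right)},-7 \right)} - 153 = - \frac{7}{\frac{1}{2} \cdot 1^{-1} \left(14 + 1\right)} - 153 = - \frac{7}{\frac{1}{2} \cdot 1 \cdot 15} - 153 = - \frac{7}{\frac{15}{2}} - 153 = \left(-7\right) \frac{2}{15} - 153 = - \frac{14}{15} - 153 = - \frac{2309}{15}$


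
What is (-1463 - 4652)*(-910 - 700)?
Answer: 9845150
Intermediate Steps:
(-1463 - 4652)*(-910 - 700) = -6115*(-1610) = 9845150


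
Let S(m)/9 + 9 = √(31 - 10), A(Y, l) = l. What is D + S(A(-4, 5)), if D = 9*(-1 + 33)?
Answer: 207 + 9*√21 ≈ 248.24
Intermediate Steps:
D = 288 (D = 9*32 = 288)
S(m) = -81 + 9*√21 (S(m) = -81 + 9*√(31 - 10) = -81 + 9*√21)
D + S(A(-4, 5)) = 288 + (-81 + 9*√21) = 207 + 9*√21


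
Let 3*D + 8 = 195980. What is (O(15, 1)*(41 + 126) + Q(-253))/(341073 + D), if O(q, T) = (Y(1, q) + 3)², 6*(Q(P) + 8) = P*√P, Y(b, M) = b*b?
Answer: 2664/406397 - 253*I*√253/2438382 ≈ 0.0065552 - 0.0016504*I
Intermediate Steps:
D = 65324 (D = -8/3 + (⅓)*195980 = -8/3 + 195980/3 = 65324)
Y(b, M) = b²
Q(P) = -8 + P^(3/2)/6 (Q(P) = -8 + (P*√P)/6 = -8 + P^(3/2)/6)
O(q, T) = 16 (O(q, T) = (1² + 3)² = (1 + 3)² = 4² = 16)
(O(15, 1)*(41 + 126) + Q(-253))/(341073 + D) = (16*(41 + 126) + (-8 + (-253)^(3/2)/6))/(341073 + 65324) = (16*167 + (-8 + (-253*I*√253)/6))/406397 = (2672 + (-8 - 253*I*√253/6))*(1/406397) = (2664 - 253*I*√253/6)*(1/406397) = 2664/406397 - 253*I*√253/2438382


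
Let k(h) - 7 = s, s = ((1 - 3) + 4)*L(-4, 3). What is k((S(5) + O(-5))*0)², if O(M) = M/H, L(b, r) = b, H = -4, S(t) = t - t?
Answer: 1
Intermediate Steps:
S(t) = 0
O(M) = -M/4 (O(M) = M/(-4) = M*(-¼) = -M/4)
s = -8 (s = ((1 - 3) + 4)*(-4) = (-2 + 4)*(-4) = 2*(-4) = -8)
k(h) = -1 (k(h) = 7 - 8 = -1)
k((S(5) + O(-5))*0)² = (-1)² = 1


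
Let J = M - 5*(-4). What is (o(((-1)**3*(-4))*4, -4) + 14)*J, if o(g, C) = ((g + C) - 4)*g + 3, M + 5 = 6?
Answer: 3045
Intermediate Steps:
M = 1 (M = -5 + 6 = 1)
J = 21 (J = 1 - 5*(-4) = 1 + 20 = 21)
o(g, C) = 3 + g*(-4 + C + g) (o(g, C) = ((C + g) - 4)*g + 3 = (-4 + C + g)*g + 3 = g*(-4 + C + g) + 3 = 3 + g*(-4 + C + g))
(o(((-1)**3*(-4))*4, -4) + 14)*J = ((3 + (((-1)**3*(-4))*4)**2 - 4*(-1)**3*(-4)*4 - 4*(-1)**3*(-4)*4) + 14)*21 = ((3 + (-1*(-4)*4)**2 - 4*(-1*(-4))*4 - 4*(-1*(-4))*4) + 14)*21 = ((3 + (4*4)**2 - 16*4 - 16*4) + 14)*21 = ((3 + 16**2 - 4*16 - 4*16) + 14)*21 = ((3 + 256 - 64 - 64) + 14)*21 = (131 + 14)*21 = 145*21 = 3045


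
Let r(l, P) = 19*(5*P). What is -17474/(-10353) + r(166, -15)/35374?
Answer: 603372251/366227022 ≈ 1.6475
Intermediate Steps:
r(l, P) = 95*P
-17474/(-10353) + r(166, -15)/35374 = -17474/(-10353) + (95*(-15))/35374 = -17474*(-1/10353) - 1425*1/35374 = 17474/10353 - 1425/35374 = 603372251/366227022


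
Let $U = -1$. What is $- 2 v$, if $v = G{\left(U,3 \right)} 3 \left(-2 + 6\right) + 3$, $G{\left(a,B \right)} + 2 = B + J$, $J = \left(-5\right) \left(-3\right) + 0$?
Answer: $-390$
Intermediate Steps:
$J = 15$ ($J = 15 + 0 = 15$)
$G{\left(a,B \right)} = 13 + B$ ($G{\left(a,B \right)} = -2 + \left(B + 15\right) = -2 + \left(15 + B\right) = 13 + B$)
$v = 195$ ($v = \left(13 + 3\right) 3 \left(-2 + 6\right) + 3 = 16 \cdot 3 \cdot 4 + 3 = 16 \cdot 12 + 3 = 192 + 3 = 195$)
$- 2 v = \left(-2\right) 195 = -390$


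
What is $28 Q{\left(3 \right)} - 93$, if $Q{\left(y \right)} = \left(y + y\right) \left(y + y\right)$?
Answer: $915$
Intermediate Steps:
$Q{\left(y \right)} = 4 y^{2}$ ($Q{\left(y \right)} = 2 y 2 y = 4 y^{2}$)
$28 Q{\left(3 \right)} - 93 = 28 \cdot 4 \cdot 3^{2} - 93 = 28 \cdot 4 \cdot 9 - 93 = 28 \cdot 36 - 93 = 1008 - 93 = 915$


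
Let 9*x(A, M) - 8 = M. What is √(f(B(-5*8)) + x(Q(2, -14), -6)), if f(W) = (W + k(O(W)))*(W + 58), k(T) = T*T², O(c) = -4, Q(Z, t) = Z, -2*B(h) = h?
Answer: I*√30886/3 ≈ 58.581*I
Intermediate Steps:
B(h) = -h/2
x(A, M) = 8/9 + M/9
k(T) = T³
f(W) = (-64 + W)*(58 + W) (f(W) = (W + (-4)³)*(W + 58) = (W - 64)*(58 + W) = (-64 + W)*(58 + W))
√(f(B(-5*8)) + x(Q(2, -14), -6)) = √((-3712 + (-(-5)*8/2)² - (-3)*(-5*8)) + (8/9 + (⅑)*(-6))) = √((-3712 + (-½*(-40))² - (-3)*(-40)) + (8/9 - ⅔)) = √((-3712 + 20² - 6*20) + 2/9) = √((-3712 + 400 - 120) + 2/9) = √(-3432 + 2/9) = √(-30886/9) = I*√30886/3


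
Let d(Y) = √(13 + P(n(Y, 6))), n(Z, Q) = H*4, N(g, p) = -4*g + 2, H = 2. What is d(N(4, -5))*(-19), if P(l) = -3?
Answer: -19*√10 ≈ -60.083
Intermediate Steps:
N(g, p) = 2 - 4*g
n(Z, Q) = 8 (n(Z, Q) = 2*4 = 8)
d(Y) = √10 (d(Y) = √(13 - 3) = √10)
d(N(4, -5))*(-19) = √10*(-19) = -19*√10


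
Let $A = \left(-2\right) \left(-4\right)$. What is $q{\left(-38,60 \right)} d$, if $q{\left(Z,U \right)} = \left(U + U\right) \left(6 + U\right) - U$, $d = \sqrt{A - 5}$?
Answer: $7860 \sqrt{3} \approx 13614.0$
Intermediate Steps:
$A = 8$
$d = \sqrt{3}$ ($d = \sqrt{8 - 5} = \sqrt{3} \approx 1.732$)
$q{\left(Z,U \right)} = - U + 2 U \left(6 + U\right)$ ($q{\left(Z,U \right)} = 2 U \left(6 + U\right) - U = - U + 2 U \left(6 + U\right)$)
$q{\left(-38,60 \right)} d = 60 \left(11 + 2 \cdot 60\right) \sqrt{3} = 60 \left(11 + 120\right) \sqrt{3} = 60 \cdot 131 \sqrt{3} = 7860 \sqrt{3}$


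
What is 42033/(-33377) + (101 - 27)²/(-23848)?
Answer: -296293859/198993674 ≈ -1.4890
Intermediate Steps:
42033/(-33377) + (101 - 27)²/(-23848) = 42033*(-1/33377) + 74²*(-1/23848) = -42033/33377 + 5476*(-1/23848) = -42033/33377 - 1369/5962 = -296293859/198993674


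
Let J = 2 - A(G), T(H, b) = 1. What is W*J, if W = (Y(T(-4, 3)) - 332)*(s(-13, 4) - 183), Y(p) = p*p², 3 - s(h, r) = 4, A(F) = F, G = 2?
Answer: 0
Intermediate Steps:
s(h, r) = -1 (s(h, r) = 3 - 1*4 = 3 - 4 = -1)
J = 0 (J = 2 - 1*2 = 2 - 2 = 0)
Y(p) = p³
W = 60904 (W = (1³ - 332)*(-1 - 183) = (1 - 332)*(-184) = -331*(-184) = 60904)
W*J = 60904*0 = 0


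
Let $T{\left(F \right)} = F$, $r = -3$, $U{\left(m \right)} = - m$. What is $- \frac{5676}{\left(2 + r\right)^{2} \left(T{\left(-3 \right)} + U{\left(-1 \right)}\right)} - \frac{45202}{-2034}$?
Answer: $\frac{2908847}{1017} \approx 2860.2$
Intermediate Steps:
$- \frac{5676}{\left(2 + r\right)^{2} \left(T{\left(-3 \right)} + U{\left(-1 \right)}\right)} - \frac{45202}{-2034} = - \frac{5676}{\left(2 - 3\right)^{2} \left(-3 - -1\right)} - \frac{45202}{-2034} = - \frac{5676}{\left(-1\right)^{2} \left(-3 + 1\right)} - - \frac{22601}{1017} = - \frac{5676}{1 \left(-2\right)} + \frac{22601}{1017} = - \frac{5676}{-2} + \frac{22601}{1017} = \left(-5676\right) \left(- \frac{1}{2}\right) + \frac{22601}{1017} = 2838 + \frac{22601}{1017} = \frac{2908847}{1017}$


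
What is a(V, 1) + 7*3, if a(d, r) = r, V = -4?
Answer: 22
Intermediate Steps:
a(V, 1) + 7*3 = 1 + 7*3 = 1 + 21 = 22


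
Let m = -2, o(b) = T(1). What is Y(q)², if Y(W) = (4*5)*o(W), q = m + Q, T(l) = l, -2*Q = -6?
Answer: 400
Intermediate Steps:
Q = 3 (Q = -½*(-6) = 3)
o(b) = 1
q = 1 (q = -2 + 3 = 1)
Y(W) = 20 (Y(W) = (4*5)*1 = 20*1 = 20)
Y(q)² = 20² = 400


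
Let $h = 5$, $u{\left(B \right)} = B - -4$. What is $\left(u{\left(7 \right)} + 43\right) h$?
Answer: $270$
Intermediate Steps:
$u{\left(B \right)} = 4 + B$ ($u{\left(B \right)} = B + 4 = 4 + B$)
$\left(u{\left(7 \right)} + 43\right) h = \left(\left(4 + 7\right) + 43\right) 5 = \left(11 + 43\right) 5 = 54 \cdot 5 = 270$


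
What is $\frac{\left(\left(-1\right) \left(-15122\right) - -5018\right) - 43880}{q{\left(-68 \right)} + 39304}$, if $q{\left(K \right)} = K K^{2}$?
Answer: $\frac{5935}{68782} \approx 0.086287$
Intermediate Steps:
$q{\left(K \right)} = K^{3}$
$\frac{\left(\left(-1\right) \left(-15122\right) - -5018\right) - 43880}{q{\left(-68 \right)} + 39304} = \frac{\left(\left(-1\right) \left(-15122\right) - -5018\right) - 43880}{\left(-68\right)^{3} + 39304} = \frac{\left(15122 + 5018\right) - 43880}{-314432 + 39304} = \frac{20140 - 43880}{-275128} = \left(-23740\right) \left(- \frac{1}{275128}\right) = \frac{5935}{68782}$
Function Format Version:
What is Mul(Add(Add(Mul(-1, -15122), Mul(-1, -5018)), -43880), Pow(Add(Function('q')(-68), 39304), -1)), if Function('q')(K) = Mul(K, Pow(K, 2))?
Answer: Rational(5935, 68782) ≈ 0.086287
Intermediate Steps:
Function('q')(K) = Pow(K, 3)
Mul(Add(Add(Mul(-1, -15122), Mul(-1, -5018)), -43880), Pow(Add(Function('q')(-68), 39304), -1)) = Mul(Add(Add(Mul(-1, -15122), Mul(-1, -5018)), -43880), Pow(Add(Pow(-68, 3), 39304), -1)) = Mul(Add(Add(15122, 5018), -43880), Pow(Add(-314432, 39304), -1)) = Mul(Add(20140, -43880), Pow(-275128, -1)) = Mul(-23740, Rational(-1, 275128)) = Rational(5935, 68782)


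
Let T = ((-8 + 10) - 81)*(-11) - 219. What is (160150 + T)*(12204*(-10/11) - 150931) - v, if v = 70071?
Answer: -286591555581/11 ≈ -2.6054e+10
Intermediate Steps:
T = 650 (T = (2 - 81)*(-11) - 219 = -79*(-11) - 219 = 869 - 219 = 650)
(160150 + T)*(12204*(-10/11) - 150931) - v = (160150 + 650)*(12204*(-10/11) - 150931) - 1*70071 = 160800*(12204*(-10*1/11) - 150931) - 70071 = 160800*(12204*(-10/11) - 150931) - 70071 = 160800*(-122040/11 - 150931) - 70071 = 160800*(-1782281/11) - 70071 = -286590784800/11 - 70071 = -286591555581/11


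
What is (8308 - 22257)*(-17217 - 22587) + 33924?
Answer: 555259920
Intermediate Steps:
(8308 - 22257)*(-17217 - 22587) + 33924 = -13949*(-39804) + 33924 = 555225996 + 33924 = 555259920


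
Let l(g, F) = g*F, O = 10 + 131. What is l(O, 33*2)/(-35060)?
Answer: -4653/17530 ≈ -0.26543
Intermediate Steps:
O = 141
l(g, F) = F*g
l(O, 33*2)/(-35060) = ((33*2)*141)/(-35060) = (66*141)*(-1/35060) = 9306*(-1/35060) = -4653/17530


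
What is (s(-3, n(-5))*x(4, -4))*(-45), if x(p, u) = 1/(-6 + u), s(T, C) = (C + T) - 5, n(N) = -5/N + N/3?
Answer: -39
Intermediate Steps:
n(N) = -5/N + N/3 (n(N) = -5/N + N*(⅓) = -5/N + N/3)
s(T, C) = -5 + C + T
(s(-3, n(-5))*x(4, -4))*(-45) = ((-5 + (-5/(-5) + (⅓)*(-5)) - 3)/(-6 - 4))*(-45) = ((-5 + (-5*(-⅕) - 5/3) - 3)/(-10))*(-45) = ((-5 + (1 - 5/3) - 3)*(-⅒))*(-45) = ((-5 - ⅔ - 3)*(-⅒))*(-45) = -26/3*(-⅒)*(-45) = (13/15)*(-45) = -39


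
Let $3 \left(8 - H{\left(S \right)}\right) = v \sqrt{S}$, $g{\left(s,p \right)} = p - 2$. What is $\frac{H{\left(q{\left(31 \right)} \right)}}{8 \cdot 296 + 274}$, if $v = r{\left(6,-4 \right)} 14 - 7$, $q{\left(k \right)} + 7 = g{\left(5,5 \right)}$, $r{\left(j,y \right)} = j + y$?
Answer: $\frac{4}{1321} - \frac{7 i}{1321} \approx 0.003028 - 0.005299 i$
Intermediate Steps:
$g{\left(s,p \right)} = -2 + p$
$q{\left(k \right)} = -4$ ($q{\left(k \right)} = -7 + \left(-2 + 5\right) = -7 + 3 = -4$)
$v = 21$ ($v = \left(6 - 4\right) 14 - 7 = 2 \cdot 14 - 7 = 28 - 7 = 21$)
$H{\left(S \right)} = 8 - 7 \sqrt{S}$ ($H{\left(S \right)} = 8 - \frac{21 \sqrt{S}}{3} = 8 - 7 \sqrt{S}$)
$\frac{H{\left(q{\left(31 \right)} \right)}}{8 \cdot 296 + 274} = \frac{8 - 7 \sqrt{-4}}{8 \cdot 296 + 274} = \frac{8 - 7 \cdot 2 i}{2368 + 274} = \frac{8 - 14 i}{2642} = \left(8 - 14 i\right) \frac{1}{2642} = \frac{4}{1321} - \frac{7 i}{1321}$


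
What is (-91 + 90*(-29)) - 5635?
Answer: -8336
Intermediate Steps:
(-91 + 90*(-29)) - 5635 = (-91 - 2610) - 5635 = -2701 - 5635 = -8336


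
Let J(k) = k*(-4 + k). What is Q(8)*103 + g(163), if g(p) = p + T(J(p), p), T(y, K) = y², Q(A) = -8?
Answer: 671690228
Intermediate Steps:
g(p) = p + p²*(-4 + p)² (g(p) = p + (p*(-4 + p))² = p + p²*(-4 + p)²)
Q(8)*103 + g(163) = -8*103 + 163*(1 + 163*(-4 + 163)²) = -824 + 163*(1 + 163*159²) = -824 + 163*(1 + 163*25281) = -824 + 163*(1 + 4120803) = -824 + 163*4120804 = -824 + 671691052 = 671690228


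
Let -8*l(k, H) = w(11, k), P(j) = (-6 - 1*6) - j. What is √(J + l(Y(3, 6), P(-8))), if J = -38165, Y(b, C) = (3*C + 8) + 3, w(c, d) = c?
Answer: I*√610662/4 ≈ 195.36*I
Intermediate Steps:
P(j) = -12 - j (P(j) = (-6 - 6) - j = -12 - j)
Y(b, C) = 11 + 3*C (Y(b, C) = (8 + 3*C) + 3 = 11 + 3*C)
l(k, H) = -11/8 (l(k, H) = -⅛*11 = -11/8)
√(J + l(Y(3, 6), P(-8))) = √(-38165 - 11/8) = √(-305331/8) = I*√610662/4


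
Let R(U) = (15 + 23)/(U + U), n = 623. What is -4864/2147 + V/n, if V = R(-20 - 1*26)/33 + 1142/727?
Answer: -175814393009/77691350814 ≈ -2.2630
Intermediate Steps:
R(U) = 19/U (R(U) = 38/((2*U)) = 38*(1/(2*U)) = 19/U)
V = 1719743/1103586 (V = (19/(-20 - 1*26))/33 + 1142/727 = (19/(-20 - 26))*(1/33) + 1142*(1/727) = (19/(-46))*(1/33) + 1142/727 = (19*(-1/46))*(1/33) + 1142/727 = -19/46*1/33 + 1142/727 = -19/1518 + 1142/727 = 1719743/1103586 ≈ 1.5583)
-4864/2147 + V/n = -4864/2147 + (1719743/1103586)/623 = -4864*1/2147 + (1719743/1103586)*(1/623) = -256/113 + 1719743/687534078 = -175814393009/77691350814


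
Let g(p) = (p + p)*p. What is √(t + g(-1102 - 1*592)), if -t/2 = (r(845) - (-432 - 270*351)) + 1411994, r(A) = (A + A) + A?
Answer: √2719810 ≈ 1649.2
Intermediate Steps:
g(p) = 2*p² (g(p) = (2*p)*p = 2*p²)
r(A) = 3*A (r(A) = 2*A + A = 3*A)
t = -3019462 (t = -2*((3*845 - (-432 - 270*351)) + 1411994) = -2*((2535 - (-432 - 94770)) + 1411994) = -2*((2535 - 1*(-95202)) + 1411994) = -2*((2535 + 95202) + 1411994) = -2*(97737 + 1411994) = -2*1509731 = -3019462)
√(t + g(-1102 - 1*592)) = √(-3019462 + 2*(-1102 - 1*592)²) = √(-3019462 + 2*(-1102 - 592)²) = √(-3019462 + 2*(-1694)²) = √(-3019462 + 2*2869636) = √(-3019462 + 5739272) = √2719810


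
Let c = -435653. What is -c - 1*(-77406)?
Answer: 513059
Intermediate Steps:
-c - 1*(-77406) = -1*(-435653) - 1*(-77406) = 435653 + 77406 = 513059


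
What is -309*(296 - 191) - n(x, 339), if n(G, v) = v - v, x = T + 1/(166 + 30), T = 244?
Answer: -32445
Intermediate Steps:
x = 47825/196 (x = 244 + 1/(166 + 30) = 244 + 1/196 = 47825/196 ≈ 244.01)
n(G, v) = 0
-309*(296 - 191) - n(x, 339) = -309*(296 - 191) - 1*0 = -309*105 + 0 = -32445 + 0 = -32445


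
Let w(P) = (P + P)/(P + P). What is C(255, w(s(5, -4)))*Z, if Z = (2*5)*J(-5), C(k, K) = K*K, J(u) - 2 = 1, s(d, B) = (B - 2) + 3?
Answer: 30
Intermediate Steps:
s(d, B) = 1 + B (s(d, B) = (-2 + B) + 3 = 1 + B)
w(P) = 1 (w(P) = (2*P)/((2*P)) = (2*P)*(1/(2*P)) = 1)
J(u) = 3 (J(u) = 2 + 1 = 3)
C(k, K) = K²
Z = 30 (Z = (2*5)*3 = 10*3 = 30)
C(255, w(s(5, -4)))*Z = 1²*30 = 1*30 = 30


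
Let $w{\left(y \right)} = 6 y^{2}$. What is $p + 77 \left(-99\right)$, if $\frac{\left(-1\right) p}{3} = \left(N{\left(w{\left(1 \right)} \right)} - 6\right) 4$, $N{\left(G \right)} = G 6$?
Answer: $-7983$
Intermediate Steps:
$N{\left(G \right)} = 6 G$
$p = -360$ ($p = - 3 \left(6 \cdot 6 \cdot 1^{2} - 6\right) 4 = - 3 \left(6 \cdot 6 \cdot 1 - 6\right) 4 = - 3 \left(6 \cdot 6 - 6\right) 4 = - 3 \left(36 - 6\right) 4 = - 3 \cdot 30 \cdot 4 = \left(-3\right) 120 = -360$)
$p + 77 \left(-99\right) = -360 + 77 \left(-99\right) = -360 - 7623 = -7983$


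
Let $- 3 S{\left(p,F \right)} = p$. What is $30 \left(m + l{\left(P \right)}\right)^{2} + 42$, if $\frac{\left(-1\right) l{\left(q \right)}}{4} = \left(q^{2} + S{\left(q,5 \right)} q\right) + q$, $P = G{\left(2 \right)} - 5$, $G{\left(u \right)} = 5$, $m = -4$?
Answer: $522$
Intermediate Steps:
$S{\left(p,F \right)} = - \frac{p}{3}$
$P = 0$ ($P = 5 - 5 = 0$)
$l{\left(q \right)} = - 4 q - \frac{8 q^{2}}{3}$ ($l{\left(q \right)} = - 4 \left(\left(q^{2} + - \frac{q}{3} q\right) + q\right) = - 4 \left(\left(q^{2} - \frac{q^{2}}{3}\right) + q\right) = - 4 \left(\frac{2 q^{2}}{3} + q\right) = - 4 \left(q + \frac{2 q^{2}}{3}\right) = - 4 q - \frac{8 q^{2}}{3}$)
$30 \left(m + l{\left(P \right)}\right)^{2} + 42 = 30 \left(-4 - 0 \left(3 + 2 \cdot 0\right)\right)^{2} + 42 = 30 \left(-4 - 0 \left(3 + 0\right)\right)^{2} + 42 = 30 \left(-4 - 0 \cdot 3\right)^{2} + 42 = 30 \left(-4 + 0\right)^{2} + 42 = 30 \left(-4\right)^{2} + 42 = 30 \cdot 16 + 42 = 480 + 42 = 522$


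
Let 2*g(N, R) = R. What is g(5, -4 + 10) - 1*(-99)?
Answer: 102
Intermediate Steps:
g(N, R) = R/2
g(5, -4 + 10) - 1*(-99) = (-4 + 10)/2 - 1*(-99) = (1/2)*6 + 99 = 3 + 99 = 102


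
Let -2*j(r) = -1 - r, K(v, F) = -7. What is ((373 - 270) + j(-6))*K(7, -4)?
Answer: -1407/2 ≈ -703.50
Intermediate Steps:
j(r) = ½ + r/2 (j(r) = -(-1 - r)/2 = ½ + r/2)
((373 - 270) + j(-6))*K(7, -4) = ((373 - 270) + (½ + (½)*(-6)))*(-7) = (103 + (½ - 3))*(-7) = (103 - 5/2)*(-7) = (201/2)*(-7) = -1407/2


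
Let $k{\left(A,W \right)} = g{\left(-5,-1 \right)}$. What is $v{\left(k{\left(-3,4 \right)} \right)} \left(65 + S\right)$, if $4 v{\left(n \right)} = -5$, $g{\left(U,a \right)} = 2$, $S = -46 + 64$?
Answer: $- \frac{415}{4} \approx -103.75$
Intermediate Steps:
$S = 18$
$k{\left(A,W \right)} = 2$
$v{\left(n \right)} = - \frac{5}{4}$ ($v{\left(n \right)} = \frac{1}{4} \left(-5\right) = - \frac{5}{4}$)
$v{\left(k{\left(-3,4 \right)} \right)} \left(65 + S\right) = - \frac{5 \left(65 + 18\right)}{4} = \left(- \frac{5}{4}\right) 83 = - \frac{415}{4}$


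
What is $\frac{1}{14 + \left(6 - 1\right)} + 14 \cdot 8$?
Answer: $\frac{2129}{19} \approx 112.05$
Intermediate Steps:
$\frac{1}{14 + \left(6 - 1\right)} + 14 \cdot 8 = \frac{1}{14 + 5} + 112 = \frac{1}{19} + 112 = \frac{2129}{19}$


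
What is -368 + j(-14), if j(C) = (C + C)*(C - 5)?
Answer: 164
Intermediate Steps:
j(C) = 2*C*(-5 + C) (j(C) = (2*C)*(-5 + C) = 2*C*(-5 + C))
-368 + j(-14) = -368 + 2*(-14)*(-5 - 14) = -368 + 2*(-14)*(-19) = -368 + 532 = 164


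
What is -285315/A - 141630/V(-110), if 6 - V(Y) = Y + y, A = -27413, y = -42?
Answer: -24287490/27413 ≈ -885.98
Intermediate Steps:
V(Y) = 48 - Y (V(Y) = 6 - (Y - 42) = 6 - (-42 + Y) = 6 + (42 - Y) = 48 - Y)
-285315/A - 141630/V(-110) = -285315/(-27413) - 141630/(48 - 1*(-110)) = -285315*(-1/27413) - 141630/(48 + 110) = 285315/27413 - 141630/158 = 285315/27413 - 141630*1/158 = 285315/27413 - 70815/79 = -24287490/27413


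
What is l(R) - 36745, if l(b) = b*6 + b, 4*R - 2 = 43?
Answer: -146665/4 ≈ -36666.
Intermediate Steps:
R = 45/4 (R = ½ + (¼)*43 = ½ + 43/4 = 45/4 ≈ 11.250)
l(b) = 7*b (l(b) = 6*b + b = 7*b)
l(R) - 36745 = 7*(45/4) - 36745 = 315/4 - 36745 = -146665/4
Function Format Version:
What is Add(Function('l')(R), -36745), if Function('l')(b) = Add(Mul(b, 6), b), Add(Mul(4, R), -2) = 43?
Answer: Rational(-146665, 4) ≈ -36666.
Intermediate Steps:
R = Rational(45, 4) (R = Add(Rational(1, 2), Mul(Rational(1, 4), 43)) = Add(Rational(1, 2), Rational(43, 4)) = Rational(45, 4) ≈ 11.250)
Function('l')(b) = Mul(7, b) (Function('l')(b) = Add(Mul(6, b), b) = Mul(7, b))
Add(Function('l')(R), -36745) = Add(Mul(7, Rational(45, 4)), -36745) = Add(Rational(315, 4), -36745) = Rational(-146665, 4)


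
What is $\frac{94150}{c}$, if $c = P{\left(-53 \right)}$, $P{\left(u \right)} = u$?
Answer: $- \frac{94150}{53} \approx -1776.4$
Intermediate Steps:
$c = -53$
$\frac{94150}{c} = \frac{94150}{-53} = 94150 \left(- \frac{1}{53}\right) = - \frac{94150}{53}$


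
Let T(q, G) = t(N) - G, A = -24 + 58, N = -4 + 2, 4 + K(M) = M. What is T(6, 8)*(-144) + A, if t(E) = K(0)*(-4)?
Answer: -1118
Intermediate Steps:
K(M) = -4 + M
N = -2
t(E) = 16 (t(E) = (-4 + 0)*(-4) = -4*(-4) = 16)
A = 34
T(q, G) = 16 - G
T(6, 8)*(-144) + A = (16 - 1*8)*(-144) + 34 = (16 - 8)*(-144) + 34 = 8*(-144) + 34 = -1152 + 34 = -1118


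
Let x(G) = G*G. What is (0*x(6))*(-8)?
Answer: 0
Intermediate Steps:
x(G) = G²
(0*x(6))*(-8) = (0*6²)*(-8) = (0*36)*(-8) = 0*(-8) = 0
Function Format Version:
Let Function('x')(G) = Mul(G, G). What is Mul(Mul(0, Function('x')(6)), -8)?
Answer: 0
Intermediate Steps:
Function('x')(G) = Pow(G, 2)
Mul(Mul(0, Function('x')(6)), -8) = Mul(Mul(0, Pow(6, 2)), -8) = Mul(Mul(0, 36), -8) = Mul(0, -8) = 0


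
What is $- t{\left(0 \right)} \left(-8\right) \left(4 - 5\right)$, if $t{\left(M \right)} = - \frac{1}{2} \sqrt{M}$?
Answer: $0$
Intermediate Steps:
$t{\left(M \right)} = - \frac{\sqrt{M}}{2}$ ($t{\left(M \right)} = \left(-1\right) \frac{1}{2} \sqrt{M} = - \frac{\sqrt{M}}{2}$)
$- t{\left(0 \right)} \left(-8\right) \left(4 - 5\right) = - - \frac{\sqrt{0}}{2} \left(-8\right) \left(4 - 5\right) = - \left(- \frac{1}{2}\right) 0 \left(-8\right) \left(4 - 5\right) = - 0 \left(-8\right) \left(-1\right) = - 0 \left(-1\right) = \left(-1\right) 0 = 0$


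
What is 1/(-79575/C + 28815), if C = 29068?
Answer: 29068/837514845 ≈ 3.4707e-5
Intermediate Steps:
1/(-79575/C + 28815) = 1/(-79575/29068 + 28815) = 1/(837514845/29068) = 29068/837514845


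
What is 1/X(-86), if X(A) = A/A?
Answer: 1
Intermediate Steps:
X(A) = 1
1/X(-86) = 1/1 = 1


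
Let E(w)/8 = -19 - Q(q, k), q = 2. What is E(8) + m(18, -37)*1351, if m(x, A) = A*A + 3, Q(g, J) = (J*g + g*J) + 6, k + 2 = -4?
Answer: 1853564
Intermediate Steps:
k = -6 (k = -2 - 4 = -6)
Q(g, J) = 6 + 2*J*g (Q(g, J) = (J*g + J*g) + 6 = 2*J*g + 6 = 6 + 2*J*g)
m(x, A) = 3 + A² (m(x, A) = A² + 3 = 3 + A²)
E(w) = -8 (E(w) = 8*(-19 - (6 + 2*(-6)*2)) = 8*(-19 - (6 - 24)) = 8*(-19 - 1*(-18)) = 8*(-19 + 18) = 8*(-1) = -8)
E(8) + m(18, -37)*1351 = -8 + (3 + (-37)²)*1351 = -8 + (3 + 1369)*1351 = -8 + 1372*1351 = -8 + 1853572 = 1853564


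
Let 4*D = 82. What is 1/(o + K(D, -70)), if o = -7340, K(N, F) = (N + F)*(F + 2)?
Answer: -1/3974 ≈ -0.00025164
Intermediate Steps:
D = 41/2 (D = (¼)*82 = 41/2 ≈ 20.500)
K(N, F) = (2 + F)*(F + N) (K(N, F) = (F + N)*(2 + F) = (2 + F)*(F + N))
1/(o + K(D, -70)) = 1/(-7340 + ((-70)² + 2*(-70) + 2*(41/2) - 70*41/2)) = 1/(-7340 + (4900 - 140 + 41 - 1435)) = 1/(-7340 + 3366) = 1/(-3974) = -1/3974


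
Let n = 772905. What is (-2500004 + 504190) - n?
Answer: -2768719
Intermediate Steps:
(-2500004 + 504190) - n = (-2500004 + 504190) - 1*772905 = -1995814 - 772905 = -2768719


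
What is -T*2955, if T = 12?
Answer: -35460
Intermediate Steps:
-T*2955 = -1*12*2955 = -12*2955 = -35460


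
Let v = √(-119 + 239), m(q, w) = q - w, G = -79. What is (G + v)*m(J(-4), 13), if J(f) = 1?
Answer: 948 - 24*√30 ≈ 816.55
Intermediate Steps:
v = 2*√30 (v = √120 = 2*√30 ≈ 10.954)
(G + v)*m(J(-4), 13) = (-79 + 2*√30)*(1 - 1*13) = (-79 + 2*√30)*(1 - 13) = (-79 + 2*√30)*(-12) = 948 - 24*√30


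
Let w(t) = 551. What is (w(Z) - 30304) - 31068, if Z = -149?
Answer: -60821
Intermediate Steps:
(w(Z) - 30304) - 31068 = (551 - 30304) - 31068 = -29753 - 31068 = -60821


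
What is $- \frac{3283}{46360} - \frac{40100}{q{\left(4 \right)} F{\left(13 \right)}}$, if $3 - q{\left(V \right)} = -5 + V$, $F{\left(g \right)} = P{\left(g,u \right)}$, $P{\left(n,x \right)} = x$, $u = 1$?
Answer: $- \frac{464762283}{46360} \approx -10025.0$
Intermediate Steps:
$F{\left(g \right)} = 1$
$q{\left(V \right)} = 8 - V$ ($q{\left(V \right)} = 3 - \left(-5 + V\right) = 8 - V$)
$- \frac{3283}{46360} - \frac{40100}{q{\left(4 \right)} F{\left(13 \right)}} = - \frac{3283}{46360} - \frac{40100}{\left(8 - 4\right) 1} = \left(-3283\right) \frac{1}{46360} - \frac{40100}{\left(8 - 4\right) 1} = - \frac{3283}{46360} - \frac{40100}{4 \cdot 1} = - \frac{3283}{46360} - \frac{40100}{4} = - \frac{3283}{46360} - 10025 = - \frac{464762283}{46360}$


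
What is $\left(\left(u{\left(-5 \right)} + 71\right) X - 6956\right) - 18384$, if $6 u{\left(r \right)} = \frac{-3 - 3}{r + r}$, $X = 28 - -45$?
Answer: $- \frac{201497}{10} \approx -20150.0$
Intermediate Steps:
$X = 73$ ($X = 28 + 45 = 73$)
$u{\left(r \right)} = - \frac{1}{2 r}$ ($u{\left(r \right)} = \frac{\left(-3 - 3\right) \frac{1}{r + r}}{6} = \frac{\left(-6\right) \frac{1}{2 r}}{6} = \frac{\left(-3\right) \frac{1}{r}}{6} = - \frac{1}{2 r}$)
$\left(\left(u{\left(-5 \right)} + 71\right) X - 6956\right) - 18384 = \left(\left(- \frac{1}{2 \left(-5\right)} + 71\right) 73 - 6956\right) - 18384 = \left(\left(\left(- \frac{1}{2}\right) \left(- \frac{1}{5}\right) + 71\right) 73 - 6956\right) - 18384 = \left(\left(\frac{1}{10} + 71\right) 73 - 6956\right) - 18384 = \left(\frac{711}{10} \cdot 73 - 6956\right) - 18384 = \left(\frac{51903}{10} - 6956\right) - 18384 = - \frac{17657}{10} - 18384 = - \frac{201497}{10}$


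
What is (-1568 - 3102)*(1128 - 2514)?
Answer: 6472620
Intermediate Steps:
(-1568 - 3102)*(1128 - 2514) = -4670*(-1386) = 6472620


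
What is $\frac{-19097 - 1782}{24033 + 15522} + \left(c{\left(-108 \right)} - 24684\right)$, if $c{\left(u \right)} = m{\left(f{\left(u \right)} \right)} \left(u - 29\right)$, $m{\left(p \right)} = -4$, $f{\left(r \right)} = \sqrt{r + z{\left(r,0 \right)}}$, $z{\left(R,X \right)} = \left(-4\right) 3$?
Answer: $- \frac{954720359}{39555} \approx -24137.0$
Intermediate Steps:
$z{\left(R,X \right)} = -12$
$f{\left(r \right)} = \sqrt{-12 + r}$ ($f{\left(r \right)} = \sqrt{r - 12} = \sqrt{-12 + r}$)
$c{\left(u \right)} = 116 - 4 u$ ($c{\left(u \right)} = - 4 \left(u - 29\right) = - 4 \left(-29 + u\right) = 116 - 4 u$)
$\frac{-19097 - 1782}{24033 + 15522} + \left(c{\left(-108 \right)} - 24684\right) = \frac{-19097 - 1782}{24033 + 15522} + \left(\left(116 - -432\right) - 24684\right) = - \frac{20879}{39555} + \left(\left(116 + 432\right) - 24684\right) = \left(-20879\right) \frac{1}{39555} + \left(548 - 24684\right) = - \frac{20879}{39555} - 24136 = - \frac{954720359}{39555}$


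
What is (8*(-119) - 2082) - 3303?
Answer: -6337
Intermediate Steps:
(8*(-119) - 2082) - 3303 = (-952 - 2082) - 3303 = -3034 - 3303 = -6337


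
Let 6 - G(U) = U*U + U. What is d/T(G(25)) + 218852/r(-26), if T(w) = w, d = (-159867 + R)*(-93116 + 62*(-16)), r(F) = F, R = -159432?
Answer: -13953648005/299 ≈ -4.6668e+7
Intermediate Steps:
G(U) = 6 - U - U² (G(U) = 6 - (U*U + U) = 6 - (U² + U) = 6 - (U + U²) = 6 + (-U - U²) = 6 - U - U²)
d = 30048590292 (d = (-159867 - 159432)*(-93116 + 62*(-16)) = -319299*(-93116 - 992) = -319299*(-94108) = 30048590292)
d/T(G(25)) + 218852/r(-26) = 30048590292/(6 - 1*25 - 1*25²) + 218852/(-26) = 30048590292/(6 - 25 - 1*625) + 218852*(-1/26) = 30048590292/(6 - 25 - 625) - 109426/13 = 30048590292/(-644) - 109426/13 = 30048590292*(-1/644) - 109426/13 = -1073163939/23 - 109426/13 = -13953648005/299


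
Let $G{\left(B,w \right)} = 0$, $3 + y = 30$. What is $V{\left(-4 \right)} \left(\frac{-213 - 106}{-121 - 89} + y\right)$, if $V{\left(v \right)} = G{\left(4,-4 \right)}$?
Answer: $0$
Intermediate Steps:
$y = 27$ ($y = -3 + 30 = 27$)
$V{\left(v \right)} = 0$
$V{\left(-4 \right)} \left(\frac{-213 - 106}{-121 - 89} + y\right) = 0 \left(\frac{-213 - 106}{-121 - 89} + 27\right) = 0 \left(- \frac{319}{-210} + 27\right) = 0 \left(\left(-319\right) \left(- \frac{1}{210}\right) + 27\right) = 0 \left(\frac{319}{210} + 27\right) = 0 \cdot \frac{5989}{210} = 0$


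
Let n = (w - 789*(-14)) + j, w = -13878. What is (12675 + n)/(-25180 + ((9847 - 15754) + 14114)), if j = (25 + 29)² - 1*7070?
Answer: -5689/16973 ≈ -0.33518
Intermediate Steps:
j = -4154 (j = 54² - 7070 = 2916 - 7070 = -4154)
n = -6986 (n = (-13878 - 789*(-14)) - 4154 = (-13878 + 11046) - 4154 = -2832 - 4154 = -6986)
(12675 + n)/(-25180 + ((9847 - 15754) + 14114)) = (12675 - 6986)/(-25180 + ((9847 - 15754) + 14114)) = 5689/(-25180 + (-5907 + 14114)) = 5689/(-25180 + 8207) = 5689/(-16973) = 5689*(-1/16973) = -5689/16973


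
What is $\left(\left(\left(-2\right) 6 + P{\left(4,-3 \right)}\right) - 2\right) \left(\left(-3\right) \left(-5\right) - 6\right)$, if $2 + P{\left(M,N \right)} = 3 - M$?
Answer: $-153$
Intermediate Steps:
$P{\left(M,N \right)} = 1 - M$ ($P{\left(M,N \right)} = -2 - \left(-3 + M\right) = 1 - M$)
$\left(\left(\left(-2\right) 6 + P{\left(4,-3 \right)}\right) - 2\right) \left(\left(-3\right) \left(-5\right) - 6\right) = \left(\left(\left(-2\right) 6 + \left(1 - 4\right)\right) - 2\right) \left(\left(-3\right) \left(-5\right) - 6\right) = \left(\left(-12 + \left(1 - 4\right)\right) - 2\right) \left(15 - 6\right) = \left(\left(-12 - 3\right) - 2\right) 9 = \left(-15 - 2\right) 9 = \left(-17\right) 9 = -153$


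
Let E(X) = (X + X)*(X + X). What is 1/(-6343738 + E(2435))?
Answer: 1/17373162 ≈ 5.7560e-8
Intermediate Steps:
E(X) = 4*X² (E(X) = (2*X)*(2*X) = 4*X²)
1/(-6343738 + E(2435)) = 1/(-6343738 + 4*2435²) = 1/(-6343738 + 4*5929225) = 1/(-6343738 + 23716900) = 1/17373162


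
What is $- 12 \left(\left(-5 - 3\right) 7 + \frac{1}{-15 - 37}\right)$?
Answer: $\frac{8739}{13} \approx 672.23$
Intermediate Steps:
$- 12 \left(\left(-5 - 3\right) 7 + \frac{1}{-15 - 37}\right) = - 12 \left(\left(-5 - 3\right) 7 + \frac{1}{-52}\right) = - 12 \left(\left(-8\right) 7 - \frac{1}{52}\right) = - 12 \left(-56 - \frac{1}{52}\right) = \left(-12\right) \left(- \frac{2913}{52}\right) = \frac{8739}{13}$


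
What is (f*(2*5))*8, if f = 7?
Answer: 560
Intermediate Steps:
(f*(2*5))*8 = (7*(2*5))*8 = (7*10)*8 = 70*8 = 560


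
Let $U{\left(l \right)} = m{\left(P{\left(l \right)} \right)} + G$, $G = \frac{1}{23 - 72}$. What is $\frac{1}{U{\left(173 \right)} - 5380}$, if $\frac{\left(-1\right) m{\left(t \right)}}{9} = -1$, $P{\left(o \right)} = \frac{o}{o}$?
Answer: $- \frac{49}{263180} \approx -0.00018618$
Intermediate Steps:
$P{\left(o \right)} = 1$
$m{\left(t \right)} = 9$ ($m{\left(t \right)} = \left(-9\right) \left(-1\right) = 9$)
$G = - \frac{1}{49}$ ($G = \frac{1}{-49} = - \frac{1}{49} \approx -0.020408$)
$U{\left(l \right)} = \frac{440}{49}$ ($U{\left(l \right)} = 9 - \frac{1}{49} = \frac{440}{49}$)
$\frac{1}{U{\left(173 \right)} - 5380} = \frac{1}{\frac{440}{49} - 5380} = \frac{1}{- \frac{263180}{49}} = - \frac{49}{263180}$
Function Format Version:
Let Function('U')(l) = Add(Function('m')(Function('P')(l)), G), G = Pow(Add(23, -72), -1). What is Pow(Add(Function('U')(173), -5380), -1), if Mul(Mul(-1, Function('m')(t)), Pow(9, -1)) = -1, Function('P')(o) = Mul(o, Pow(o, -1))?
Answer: Rational(-49, 263180) ≈ -0.00018618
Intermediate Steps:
Function('P')(o) = 1
Function('m')(t) = 9 (Function('m')(t) = Mul(-9, -1) = 9)
G = Rational(-1, 49) (G = Pow(-49, -1) = Rational(-1, 49) ≈ -0.020408)
Function('U')(l) = Rational(440, 49) (Function('U')(l) = Add(9, Rational(-1, 49)) = Rational(440, 49))
Pow(Add(Function('U')(173), -5380), -1) = Pow(Add(Rational(440, 49), -5380), -1) = Pow(Rational(-263180, 49), -1) = Rational(-49, 263180)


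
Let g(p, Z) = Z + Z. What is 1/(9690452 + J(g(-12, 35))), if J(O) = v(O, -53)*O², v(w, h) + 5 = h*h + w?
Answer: 1/23773052 ≈ 4.2064e-8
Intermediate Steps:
v(w, h) = -5 + w + h² (v(w, h) = -5 + (h*h + w) = -5 + (h² + w) = -5 + (w + h²) = -5 + w + h²)
g(p, Z) = 2*Z
J(O) = O²*(2804 + O) (J(O) = (-5 + O + (-53)²)*O² = (-5 + O + 2809)*O² = (2804 + O)*O² = O²*(2804 + O))
1/(9690452 + J(g(-12, 35))) = 1/(9690452 + (2*35)²*(2804 + 2*35)) = 1/(9690452 + 70²*(2804 + 70)) = 1/(9690452 + 4900*2874) = 1/(9690452 + 14082600) = 1/23773052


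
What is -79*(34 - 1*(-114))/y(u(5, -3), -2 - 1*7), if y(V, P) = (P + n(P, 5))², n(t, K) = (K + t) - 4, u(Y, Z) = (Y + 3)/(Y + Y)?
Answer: -11692/289 ≈ -40.457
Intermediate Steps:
u(Y, Z) = (3 + Y)/(2*Y) (u(Y, Z) = (3 + Y)/((2*Y)) = (3 + Y)*(1/(2*Y)) = (3 + Y)/(2*Y))
n(t, K) = -4 + K + t
y(V, P) = (1 + 2*P)² (y(V, P) = (P + (-4 + 5 + P))² = (P + (1 + P))² = (1 + 2*P)²)
-79*(34 - 1*(-114))/y(u(5, -3), -2 - 1*7) = -79*(34 - 1*(-114))/((1 + 2*(-2 - 1*7))²) = -79*(34 + 114)/((1 + 2*(-2 - 7))²) = -11692/((1 + 2*(-9))²) = -11692/((1 - 18)²) = -11692/((-17)²) = -11692/289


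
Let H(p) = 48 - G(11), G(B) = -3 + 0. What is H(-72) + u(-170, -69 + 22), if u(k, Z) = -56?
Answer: -5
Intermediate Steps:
G(B) = -3
H(p) = 51 (H(p) = 48 - 1*(-3) = 48 + 3 = 51)
H(-72) + u(-170, -69 + 22) = 51 - 56 = -5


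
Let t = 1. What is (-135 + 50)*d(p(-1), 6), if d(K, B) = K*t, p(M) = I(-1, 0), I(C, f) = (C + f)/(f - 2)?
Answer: -85/2 ≈ -42.500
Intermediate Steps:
I(C, f) = (C + f)/(-2 + f)
p(M) = 1/2 (p(M) = (-1 + 0)/(-2 + 0) = -1/(-2) = -1/2*(-1) = 1/2)
d(K, B) = K (d(K, B) = K*1 = K)
(-135 + 50)*d(p(-1), 6) = (-135 + 50)*(1/2) = -85*1/2 = -85/2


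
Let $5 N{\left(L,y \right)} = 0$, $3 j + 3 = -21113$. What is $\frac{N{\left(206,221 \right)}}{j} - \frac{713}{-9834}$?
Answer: $\frac{713}{9834} \approx 0.072504$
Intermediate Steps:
$j = - \frac{21116}{3}$ ($j = -1 + \frac{1}{3} \left(-21113\right) = -1 - \frac{21113}{3} = - \frac{21116}{3} \approx -7038.7$)
$N{\left(L,y \right)} = 0$ ($N{\left(L,y \right)} = \frac{1}{5} \cdot 0 = 0$)
$\frac{N{\left(206,221 \right)}}{j} - \frac{713}{-9834} = \frac{0}{- \frac{21116}{3}} - \frac{713}{-9834} = 0 \left(- \frac{3}{21116}\right) - - \frac{713}{9834} = 0 + \frac{713}{9834} = \frac{713}{9834}$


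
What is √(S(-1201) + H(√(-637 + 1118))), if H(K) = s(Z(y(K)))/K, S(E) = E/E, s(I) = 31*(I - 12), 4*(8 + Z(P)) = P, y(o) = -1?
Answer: √(925444 - 1207791*√481)/962 ≈ 5.2558*I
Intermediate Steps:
Z(P) = -8 + P/4
s(I) = -372 + 31*I (s(I) = 31*(-12 + I) = -372 + 31*I)
S(E) = 1
H(K) = -2511/(4*K) (H(K) = (-372 + 31*(-8 + (¼)*(-1)))/K = (-372 + 31*(-8 - ¼))/K = (-372 + 31*(-33/4))/K = (-372 - 1023/4)/K = -2511/(4*K))
√(S(-1201) + H(√(-637 + 1118))) = √(1 - 2511/(4*√(-637 + 1118))) = √(1 - 2511*√481/481/4) = √(1 - 2511*√481/1924)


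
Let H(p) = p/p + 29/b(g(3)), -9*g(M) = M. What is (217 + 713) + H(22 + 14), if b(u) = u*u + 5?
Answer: 43087/46 ≈ 936.67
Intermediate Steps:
g(M) = -M/9
b(u) = 5 + u**2 (b(u) = u**2 + 5 = 5 + u**2)
H(p) = 307/46 (H(p) = p/p + 29/(5 + (-1/9*3)**2) = 1 + 29/(5 + (-1/3)**2) = 1 + 29/(5 + 1/9) = 1 + 29/(46/9) = 1 + 29*(9/46) = 1 + 261/46 = 307/46)
(217 + 713) + H(22 + 14) = (217 + 713) + 307/46 = 930 + 307/46 = 43087/46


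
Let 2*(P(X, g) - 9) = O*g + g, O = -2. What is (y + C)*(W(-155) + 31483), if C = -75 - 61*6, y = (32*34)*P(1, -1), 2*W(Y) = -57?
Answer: 622484555/2 ≈ 3.1124e+8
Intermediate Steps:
W(Y) = -57/2 (W(Y) = (1/2)*(-57) = -57/2)
P(X, g) = 9 - g/2 (P(X, g) = 9 + (-2*g + g)/2 = 9 + (-g)/2 = 9 - g/2)
y = 10336 (y = (32*34)*(9 - 1/2*(-1)) = 1088*(9 + 1/2) = 1088*(19/2) = 10336)
C = -441 (C = -75 - 366 = -441)
(y + C)*(W(-155) + 31483) = (10336 - 441)*(-57/2 + 31483) = 9895*(62909/2) = 622484555/2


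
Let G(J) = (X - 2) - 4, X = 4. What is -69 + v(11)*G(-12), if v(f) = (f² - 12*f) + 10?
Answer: -67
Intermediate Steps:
G(J) = -2 (G(J) = (4 - 2) - 4 = 2 - 4 = -2)
v(f) = 10 + f² - 12*f
-69 + v(11)*G(-12) = -69 + (10 + 11² - 12*11)*(-2) = -69 + (10 + 121 - 132)*(-2) = -69 - 1*(-2) = -69 + 2 = -67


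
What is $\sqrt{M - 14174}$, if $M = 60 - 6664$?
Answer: $i \sqrt{20778} \approx 144.15 i$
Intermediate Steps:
$M = -6604$ ($M = 60 - 6664 = -6604$)
$\sqrt{M - 14174} = \sqrt{-6604 - 14174} = \sqrt{-20778} = i \sqrt{20778}$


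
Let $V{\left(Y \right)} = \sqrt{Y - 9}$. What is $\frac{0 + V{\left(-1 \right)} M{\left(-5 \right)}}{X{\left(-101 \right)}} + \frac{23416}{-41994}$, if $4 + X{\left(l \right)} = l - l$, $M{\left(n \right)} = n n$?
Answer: $- \frac{11708}{20997} - \frac{25 i \sqrt{10}}{4} \approx -0.5576 - 19.764 i$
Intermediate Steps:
$M{\left(n \right)} = n^{2}$
$X{\left(l \right)} = -4$ ($X{\left(l \right)} = -4 + \left(l - l\right) = -4 + 0 = -4$)
$V{\left(Y \right)} = \sqrt{-9 + Y}$
$\frac{0 + V{\left(-1 \right)} M{\left(-5 \right)}}{X{\left(-101 \right)}} + \frac{23416}{-41994} = \frac{0 + \sqrt{-9 - 1} \left(-5\right)^{2}}{-4} + \frac{23416}{-41994} = \left(0 + \sqrt{-10} \cdot 25\right) \left(- \frac{1}{4}\right) + 23416 \left(- \frac{1}{41994}\right) = \left(0 + i \sqrt{10} \cdot 25\right) \left(- \frac{1}{4}\right) - \frac{11708}{20997} = \left(0 + 25 i \sqrt{10}\right) \left(- \frac{1}{4}\right) - \frac{11708}{20997} = 25 i \sqrt{10} \left(- \frac{1}{4}\right) - \frac{11708}{20997} = - \frac{25 i \sqrt{10}}{4} - \frac{11708}{20997} = - \frac{11708}{20997} - \frac{25 i \sqrt{10}}{4}$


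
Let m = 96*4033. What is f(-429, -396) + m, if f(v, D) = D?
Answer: 386772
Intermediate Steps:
m = 387168
f(-429, -396) + m = -396 + 387168 = 386772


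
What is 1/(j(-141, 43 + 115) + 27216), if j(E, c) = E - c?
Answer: 1/26917 ≈ 3.7151e-5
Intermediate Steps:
1/(j(-141, 43 + 115) + 27216) = 1/((-141 - (43 + 115)) + 27216) = 1/((-141 - 1*158) + 27216) = 1/((-141 - 158) + 27216) = 1/(-299 + 27216) = 1/26917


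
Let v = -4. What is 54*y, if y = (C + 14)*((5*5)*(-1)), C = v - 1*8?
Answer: -2700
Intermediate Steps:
C = -12 (C = -4 - 1*8 = -4 - 8 = -12)
y = -50 (y = (-12 + 14)*((5*5)*(-1)) = 2*(25*(-1)) = 2*(-25) = -50)
54*y = 54*(-50) = -2700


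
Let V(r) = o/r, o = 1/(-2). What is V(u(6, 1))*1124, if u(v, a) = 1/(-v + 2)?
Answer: 2248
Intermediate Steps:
u(v, a) = 1/(2 - v)
o = -½ ≈ -0.50000
V(r) = -1/(2*r)
V(u(6, 1))*1124 = -1/(2*((-1/(-2 + 6))))*1124 = -1/(2*((-1/4)))*1124 = -1/(2*((-1*¼)))*1124 = -1/(2*(-¼))*1124 = -½*(-4)*1124 = 2*1124 = 2248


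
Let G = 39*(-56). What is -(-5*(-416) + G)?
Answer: 104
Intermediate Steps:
G = -2184
-(-5*(-416) + G) = -(-5*(-416) - 2184) = -(2080 - 2184) = -1*(-104) = 104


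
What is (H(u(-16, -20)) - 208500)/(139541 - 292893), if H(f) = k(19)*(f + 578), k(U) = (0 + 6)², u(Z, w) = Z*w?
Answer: 44043/38338 ≈ 1.1488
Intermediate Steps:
k(U) = 36 (k(U) = 6² = 36)
H(f) = 20808 + 36*f (H(f) = 36*(f + 578) = 36*(578 + f) = 20808 + 36*f)
(H(u(-16, -20)) - 208500)/(139541 - 292893) = ((20808 + 36*(-16*(-20))) - 208500)/(139541 - 292893) = ((20808 + 36*320) - 208500)/(-153352) = ((20808 + 11520) - 208500)*(-1/153352) = (32328 - 208500)*(-1/153352) = -176172*(-1/153352) = 44043/38338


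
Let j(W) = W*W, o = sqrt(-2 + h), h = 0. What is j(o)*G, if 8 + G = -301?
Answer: 618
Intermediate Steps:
o = I*sqrt(2) (o = sqrt(-2 + 0) = sqrt(-2) = I*sqrt(2) ≈ 1.4142*I)
G = -309 (G = -8 - 301 = -309)
j(W) = W**2
j(o)*G = (I*sqrt(2))**2*(-309) = -2*(-309) = 618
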